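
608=608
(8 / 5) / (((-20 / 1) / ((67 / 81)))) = -134 / 2025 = -0.07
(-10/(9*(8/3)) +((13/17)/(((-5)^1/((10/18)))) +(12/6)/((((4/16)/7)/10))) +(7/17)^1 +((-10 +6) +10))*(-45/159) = -1731685/10812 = -160.16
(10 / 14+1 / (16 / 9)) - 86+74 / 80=-46927 / 560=-83.80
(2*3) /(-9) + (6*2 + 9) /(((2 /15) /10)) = 4723 /3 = 1574.33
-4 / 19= -0.21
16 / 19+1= 35 / 19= 1.84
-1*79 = -79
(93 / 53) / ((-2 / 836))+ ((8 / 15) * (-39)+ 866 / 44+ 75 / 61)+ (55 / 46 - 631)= -5574996096 / 4089745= -1363.16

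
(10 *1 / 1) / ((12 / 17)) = 85 / 6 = 14.17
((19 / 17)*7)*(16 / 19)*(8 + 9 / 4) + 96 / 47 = 55588 / 799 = 69.57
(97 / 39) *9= 291 / 13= 22.38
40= 40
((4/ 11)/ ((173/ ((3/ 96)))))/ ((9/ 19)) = 19/ 137016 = 0.00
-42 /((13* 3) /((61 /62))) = -427 /403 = -1.06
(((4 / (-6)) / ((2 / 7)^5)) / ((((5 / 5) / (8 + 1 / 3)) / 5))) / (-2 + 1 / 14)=14706125 / 1944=7564.88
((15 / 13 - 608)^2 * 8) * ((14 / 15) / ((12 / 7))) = 12198318916 / 7605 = 1603986.71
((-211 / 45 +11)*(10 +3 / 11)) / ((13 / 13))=64.83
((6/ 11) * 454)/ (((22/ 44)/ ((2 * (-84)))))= -915264/ 11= -83205.82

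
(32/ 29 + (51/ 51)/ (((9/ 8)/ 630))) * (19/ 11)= 309168/ 319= 969.18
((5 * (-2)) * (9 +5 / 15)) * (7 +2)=-840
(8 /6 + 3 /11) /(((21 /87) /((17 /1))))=26129 /231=113.11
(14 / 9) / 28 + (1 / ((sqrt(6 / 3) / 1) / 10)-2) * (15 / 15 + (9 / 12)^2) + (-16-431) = -32405 / 72 + 125 * sqrt(2) / 16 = -439.02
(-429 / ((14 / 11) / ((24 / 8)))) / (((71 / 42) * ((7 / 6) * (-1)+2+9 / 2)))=-127413 / 1136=-112.16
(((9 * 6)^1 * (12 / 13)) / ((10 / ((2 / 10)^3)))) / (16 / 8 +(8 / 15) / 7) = 3402 / 177125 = 0.02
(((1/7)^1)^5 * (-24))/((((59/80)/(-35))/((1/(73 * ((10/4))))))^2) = -614400/6362735407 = -0.00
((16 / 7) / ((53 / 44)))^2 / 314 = 247808 / 21609637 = 0.01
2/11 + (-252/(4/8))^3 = -1408264702/11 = -128024063.82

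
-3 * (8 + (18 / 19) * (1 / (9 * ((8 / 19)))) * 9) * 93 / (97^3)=-11439 / 3650692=-0.00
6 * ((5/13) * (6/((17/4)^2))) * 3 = 2.30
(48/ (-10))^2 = 576/ 25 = 23.04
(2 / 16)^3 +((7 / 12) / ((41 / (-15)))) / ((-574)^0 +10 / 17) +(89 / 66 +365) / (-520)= -339168527 / 405250560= -0.84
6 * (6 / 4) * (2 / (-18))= -1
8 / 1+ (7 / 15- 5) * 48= -1048 / 5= -209.60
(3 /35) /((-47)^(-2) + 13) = 6627 /1005130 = 0.01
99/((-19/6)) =-594/19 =-31.26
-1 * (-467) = 467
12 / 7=1.71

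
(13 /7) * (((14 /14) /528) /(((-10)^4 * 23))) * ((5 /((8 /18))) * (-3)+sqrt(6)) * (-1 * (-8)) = -117 /28336000+13 * sqrt(6) /106260000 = -0.00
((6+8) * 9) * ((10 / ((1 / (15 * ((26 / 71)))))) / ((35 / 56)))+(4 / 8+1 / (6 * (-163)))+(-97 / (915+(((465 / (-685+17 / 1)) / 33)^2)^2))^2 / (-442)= 604604262358018516211704375704268162070388862012 / 54595248980079068662412865209720505365122275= 11074.30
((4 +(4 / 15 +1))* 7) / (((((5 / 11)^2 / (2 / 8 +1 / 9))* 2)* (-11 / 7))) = -553553 / 27000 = -20.50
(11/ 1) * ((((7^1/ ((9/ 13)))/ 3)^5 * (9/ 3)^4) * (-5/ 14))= -49031097115/ 354294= -138390.99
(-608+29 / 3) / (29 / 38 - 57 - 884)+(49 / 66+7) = 19758139 / 2358114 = 8.38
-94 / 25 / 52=-47 / 650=-0.07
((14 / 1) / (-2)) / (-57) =7 / 57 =0.12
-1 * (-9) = 9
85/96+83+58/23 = 190787/2208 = 86.41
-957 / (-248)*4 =957 / 62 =15.44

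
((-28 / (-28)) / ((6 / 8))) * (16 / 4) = 16 / 3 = 5.33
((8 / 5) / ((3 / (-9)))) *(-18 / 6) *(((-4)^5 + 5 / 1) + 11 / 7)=-512784 / 35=-14650.97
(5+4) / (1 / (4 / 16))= 9 / 4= 2.25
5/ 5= 1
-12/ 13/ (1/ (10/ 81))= -0.11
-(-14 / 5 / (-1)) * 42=-588 / 5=-117.60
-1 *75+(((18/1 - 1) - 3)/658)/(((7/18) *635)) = -15668607/208915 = -75.00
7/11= 0.64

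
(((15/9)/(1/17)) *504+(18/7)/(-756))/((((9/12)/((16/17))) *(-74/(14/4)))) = -33586552/39627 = -847.57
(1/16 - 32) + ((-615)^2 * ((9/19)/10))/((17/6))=32513587/5168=6291.33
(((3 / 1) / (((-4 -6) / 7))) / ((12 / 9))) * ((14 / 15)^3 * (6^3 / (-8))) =34.57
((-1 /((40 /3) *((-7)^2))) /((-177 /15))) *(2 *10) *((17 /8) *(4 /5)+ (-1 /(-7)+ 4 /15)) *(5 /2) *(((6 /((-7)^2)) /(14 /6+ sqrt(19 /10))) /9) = 11075 /90378442 - 6645 *sqrt(190) /1265298188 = 0.00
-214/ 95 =-2.25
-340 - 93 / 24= -2751 / 8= -343.88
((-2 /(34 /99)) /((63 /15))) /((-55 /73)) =1.84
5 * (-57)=-285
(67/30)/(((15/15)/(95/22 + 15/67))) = 10.14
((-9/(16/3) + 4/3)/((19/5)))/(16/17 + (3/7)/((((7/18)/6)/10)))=-70805/50947968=-0.00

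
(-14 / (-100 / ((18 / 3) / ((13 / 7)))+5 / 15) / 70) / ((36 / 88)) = 154 / 9645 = 0.02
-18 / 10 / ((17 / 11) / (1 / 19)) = -99 / 1615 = -0.06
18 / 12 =3 / 2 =1.50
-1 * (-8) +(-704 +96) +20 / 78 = -23390 / 39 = -599.74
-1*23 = -23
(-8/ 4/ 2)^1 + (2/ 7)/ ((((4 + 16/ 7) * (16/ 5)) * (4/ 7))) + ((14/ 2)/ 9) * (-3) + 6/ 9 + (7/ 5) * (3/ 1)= 1.56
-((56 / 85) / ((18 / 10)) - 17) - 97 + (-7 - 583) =-102566 / 153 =-670.37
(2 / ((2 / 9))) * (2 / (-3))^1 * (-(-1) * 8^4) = -24576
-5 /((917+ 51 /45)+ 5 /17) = -1275 /234199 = -0.01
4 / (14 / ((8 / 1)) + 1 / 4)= 2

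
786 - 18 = 768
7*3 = 21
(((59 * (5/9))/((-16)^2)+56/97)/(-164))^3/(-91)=3917337713108119/4480593696065266686885888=0.00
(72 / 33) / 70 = 12 / 385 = 0.03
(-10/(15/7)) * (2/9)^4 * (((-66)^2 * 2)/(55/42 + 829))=-3035648/25422417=-0.12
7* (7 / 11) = 49 / 11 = 4.45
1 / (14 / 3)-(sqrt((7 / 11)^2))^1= -65 / 154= -0.42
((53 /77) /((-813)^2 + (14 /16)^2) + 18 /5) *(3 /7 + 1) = 23452271620 /4560162607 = 5.14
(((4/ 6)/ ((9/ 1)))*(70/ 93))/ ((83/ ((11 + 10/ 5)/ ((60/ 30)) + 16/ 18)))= 9310/ 1875717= 0.00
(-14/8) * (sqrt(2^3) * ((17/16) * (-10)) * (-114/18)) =-333.08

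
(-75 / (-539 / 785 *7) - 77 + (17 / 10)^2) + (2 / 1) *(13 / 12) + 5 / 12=-31649267 / 565950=-55.92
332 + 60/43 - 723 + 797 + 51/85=87719/215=408.00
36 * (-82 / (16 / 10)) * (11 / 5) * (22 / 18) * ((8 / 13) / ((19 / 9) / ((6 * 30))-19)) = 64294560 / 399893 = 160.78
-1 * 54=-54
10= 10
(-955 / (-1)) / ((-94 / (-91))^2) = 7908355 / 8836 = 895.02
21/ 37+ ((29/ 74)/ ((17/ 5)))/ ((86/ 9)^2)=5292489/ 9304168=0.57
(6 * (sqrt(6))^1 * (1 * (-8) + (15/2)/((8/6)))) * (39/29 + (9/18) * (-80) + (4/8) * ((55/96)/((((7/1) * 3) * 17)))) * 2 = 1459888351 * sqrt(6)/1325184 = 2698.48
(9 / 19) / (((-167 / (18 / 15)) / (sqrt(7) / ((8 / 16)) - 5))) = 54 / 3173 - 108*sqrt(7) / 15865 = -0.00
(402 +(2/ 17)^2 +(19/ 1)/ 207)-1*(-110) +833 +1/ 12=321892957/ 239292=1345.19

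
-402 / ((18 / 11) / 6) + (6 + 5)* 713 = 6369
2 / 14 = 1 / 7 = 0.14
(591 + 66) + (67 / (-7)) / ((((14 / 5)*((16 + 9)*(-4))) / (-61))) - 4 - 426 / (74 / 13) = 41777101 / 72520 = 576.08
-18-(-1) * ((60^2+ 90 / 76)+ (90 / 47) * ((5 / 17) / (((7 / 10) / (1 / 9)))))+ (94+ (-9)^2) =798760923 / 212534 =3758.27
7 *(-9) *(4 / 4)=-63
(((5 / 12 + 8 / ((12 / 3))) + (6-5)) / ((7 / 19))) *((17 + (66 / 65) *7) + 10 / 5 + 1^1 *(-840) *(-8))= 341589163 / 5460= 62562.12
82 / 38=41 / 19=2.16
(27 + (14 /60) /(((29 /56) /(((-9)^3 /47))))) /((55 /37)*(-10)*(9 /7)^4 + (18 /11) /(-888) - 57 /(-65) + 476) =6929965070028 /151076310697523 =0.05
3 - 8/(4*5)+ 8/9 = 157/45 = 3.49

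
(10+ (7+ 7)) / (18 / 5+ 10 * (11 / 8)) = 480 / 347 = 1.38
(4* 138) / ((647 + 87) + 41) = 552 / 775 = 0.71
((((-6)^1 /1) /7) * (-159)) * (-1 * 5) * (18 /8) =-21465 /14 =-1533.21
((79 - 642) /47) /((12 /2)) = -563 /282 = -2.00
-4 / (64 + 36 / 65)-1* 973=-1020742 / 1049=-973.06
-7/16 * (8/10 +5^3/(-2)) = 4319/160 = 26.99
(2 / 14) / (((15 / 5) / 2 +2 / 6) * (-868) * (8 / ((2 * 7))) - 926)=-3 / 38542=-0.00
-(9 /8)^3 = -729 /512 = -1.42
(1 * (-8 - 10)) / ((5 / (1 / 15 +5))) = -456 / 25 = -18.24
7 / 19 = 0.37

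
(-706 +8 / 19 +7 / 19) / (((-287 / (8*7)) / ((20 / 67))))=2143840 / 52193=41.08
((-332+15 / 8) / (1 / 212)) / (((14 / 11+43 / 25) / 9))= -346433175 / 1646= -210469.73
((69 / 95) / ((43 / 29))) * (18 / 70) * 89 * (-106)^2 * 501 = 9022545090036 / 142975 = 63105753.38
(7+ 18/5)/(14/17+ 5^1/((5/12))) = 901/1090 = 0.83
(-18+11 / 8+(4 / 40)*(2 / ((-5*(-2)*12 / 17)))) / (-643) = 4979 / 192900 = 0.03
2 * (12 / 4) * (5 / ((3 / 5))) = 50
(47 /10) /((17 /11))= 517 /170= 3.04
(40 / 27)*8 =320 / 27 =11.85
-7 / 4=-1.75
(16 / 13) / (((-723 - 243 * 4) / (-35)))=112 / 4407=0.03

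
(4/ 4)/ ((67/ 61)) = 61/ 67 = 0.91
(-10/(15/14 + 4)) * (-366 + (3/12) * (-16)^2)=595.49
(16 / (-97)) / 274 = -8 / 13289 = -0.00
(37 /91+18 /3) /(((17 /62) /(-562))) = -20314052 /1547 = -13131.26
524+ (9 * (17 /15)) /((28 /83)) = 554.24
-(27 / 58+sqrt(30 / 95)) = -sqrt(114) / 19 - 27 / 58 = -1.03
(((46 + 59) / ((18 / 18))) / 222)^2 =1225 / 5476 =0.22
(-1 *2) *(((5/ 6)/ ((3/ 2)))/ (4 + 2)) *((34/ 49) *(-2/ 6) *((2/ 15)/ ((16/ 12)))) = 17/ 3969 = 0.00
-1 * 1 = -1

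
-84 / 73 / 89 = -84 / 6497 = -0.01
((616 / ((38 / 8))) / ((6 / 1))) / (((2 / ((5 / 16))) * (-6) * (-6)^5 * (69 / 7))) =2695 / 366996096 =0.00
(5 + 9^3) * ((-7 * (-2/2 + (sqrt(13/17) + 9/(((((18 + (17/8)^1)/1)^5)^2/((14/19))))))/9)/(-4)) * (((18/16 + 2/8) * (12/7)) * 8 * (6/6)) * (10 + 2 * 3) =-4103203428945804425791716640/95287421715111032570751 + 129184 * sqrt(221)/51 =-5405.29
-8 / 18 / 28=-1 / 63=-0.02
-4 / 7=-0.57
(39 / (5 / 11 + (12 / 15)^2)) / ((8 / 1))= 10725 / 2408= 4.45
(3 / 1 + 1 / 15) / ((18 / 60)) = 92 / 9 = 10.22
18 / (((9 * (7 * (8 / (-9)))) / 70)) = -45 / 2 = -22.50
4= 4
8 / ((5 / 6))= 48 / 5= 9.60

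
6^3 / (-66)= -36 / 11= -3.27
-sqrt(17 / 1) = -sqrt(17) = -4.12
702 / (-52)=-27 / 2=-13.50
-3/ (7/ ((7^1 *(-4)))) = 12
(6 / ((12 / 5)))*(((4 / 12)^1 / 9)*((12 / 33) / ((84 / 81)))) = 5 / 154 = 0.03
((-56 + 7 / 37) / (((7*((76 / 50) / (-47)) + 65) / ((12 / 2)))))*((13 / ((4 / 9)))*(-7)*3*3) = 53654430375 / 5632066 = 9526.60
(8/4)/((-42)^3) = -1/37044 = -0.00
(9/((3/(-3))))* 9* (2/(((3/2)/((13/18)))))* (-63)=4914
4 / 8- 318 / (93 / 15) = -50.79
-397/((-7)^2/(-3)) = 1191/49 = 24.31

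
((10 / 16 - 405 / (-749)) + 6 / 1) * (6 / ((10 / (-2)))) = -8.60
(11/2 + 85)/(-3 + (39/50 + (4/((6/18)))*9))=4525/5289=0.86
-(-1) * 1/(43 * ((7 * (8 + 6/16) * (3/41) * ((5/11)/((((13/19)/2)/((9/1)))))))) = 23452/51728355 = 0.00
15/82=0.18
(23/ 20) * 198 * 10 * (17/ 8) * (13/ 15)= 167739/ 40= 4193.48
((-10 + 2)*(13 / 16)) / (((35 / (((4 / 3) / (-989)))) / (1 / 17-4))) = -0.00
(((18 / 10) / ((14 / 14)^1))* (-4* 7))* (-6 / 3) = 504 / 5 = 100.80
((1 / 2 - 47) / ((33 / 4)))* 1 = -62 / 11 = -5.64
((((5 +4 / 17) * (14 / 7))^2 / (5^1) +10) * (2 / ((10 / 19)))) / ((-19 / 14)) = -645876 / 7225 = -89.39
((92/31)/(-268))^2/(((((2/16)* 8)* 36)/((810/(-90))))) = -529/17255716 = -0.00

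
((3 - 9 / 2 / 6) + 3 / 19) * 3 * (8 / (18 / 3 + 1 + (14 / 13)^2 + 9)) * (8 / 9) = 41236 / 13775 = 2.99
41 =41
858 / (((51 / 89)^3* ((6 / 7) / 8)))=42558.23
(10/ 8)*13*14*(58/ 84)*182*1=171535/ 6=28589.17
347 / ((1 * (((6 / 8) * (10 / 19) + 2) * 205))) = 13186 / 18655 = 0.71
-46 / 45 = -1.02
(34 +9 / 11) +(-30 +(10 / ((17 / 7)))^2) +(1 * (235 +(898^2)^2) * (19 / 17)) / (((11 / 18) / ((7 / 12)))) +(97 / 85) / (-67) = 1477651336523503667 / 2129930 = 693755821329.11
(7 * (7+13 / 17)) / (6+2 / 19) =4389 / 493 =8.90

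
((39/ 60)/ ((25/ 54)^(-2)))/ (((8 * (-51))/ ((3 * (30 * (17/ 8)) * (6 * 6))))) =-8125/ 3456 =-2.35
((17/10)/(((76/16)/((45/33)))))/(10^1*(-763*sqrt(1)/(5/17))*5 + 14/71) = -3621/962381882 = -0.00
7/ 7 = 1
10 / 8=5 / 4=1.25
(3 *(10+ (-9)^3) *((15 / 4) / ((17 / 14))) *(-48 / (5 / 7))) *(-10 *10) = -44764094.12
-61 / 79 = -0.77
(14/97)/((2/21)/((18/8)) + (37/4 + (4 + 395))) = 10584/29940893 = 0.00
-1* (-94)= 94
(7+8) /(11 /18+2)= 5.74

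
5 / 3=1.67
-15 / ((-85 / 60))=180 / 17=10.59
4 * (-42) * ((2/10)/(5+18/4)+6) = -1011.54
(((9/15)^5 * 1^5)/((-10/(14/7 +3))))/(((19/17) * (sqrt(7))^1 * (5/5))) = -4131 * sqrt(7)/831250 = -0.01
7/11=0.64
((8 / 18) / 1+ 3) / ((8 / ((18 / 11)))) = 31 / 44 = 0.70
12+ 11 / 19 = 239 / 19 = 12.58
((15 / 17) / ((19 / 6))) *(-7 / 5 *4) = -504 / 323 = -1.56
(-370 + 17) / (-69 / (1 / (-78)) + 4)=-353 / 5386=-0.07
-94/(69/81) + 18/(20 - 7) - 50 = -47530/299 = -158.96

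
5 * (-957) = -4785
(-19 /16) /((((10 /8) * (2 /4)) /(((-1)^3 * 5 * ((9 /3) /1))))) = 28.50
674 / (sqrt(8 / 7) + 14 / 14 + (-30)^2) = 4250918 / 5682599-1348 * sqrt(14) / 5682599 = 0.75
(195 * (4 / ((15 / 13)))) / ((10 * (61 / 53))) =17914 / 305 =58.73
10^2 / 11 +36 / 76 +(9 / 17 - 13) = -2.91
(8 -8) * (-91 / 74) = 0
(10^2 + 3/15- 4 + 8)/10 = 521/50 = 10.42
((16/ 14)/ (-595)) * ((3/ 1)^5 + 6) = -1992/ 4165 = -0.48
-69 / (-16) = 69 / 16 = 4.31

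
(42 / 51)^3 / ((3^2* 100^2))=343 / 55271250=0.00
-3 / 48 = -1 / 16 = -0.06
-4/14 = -2/7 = -0.29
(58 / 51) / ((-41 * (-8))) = 29 / 8364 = 0.00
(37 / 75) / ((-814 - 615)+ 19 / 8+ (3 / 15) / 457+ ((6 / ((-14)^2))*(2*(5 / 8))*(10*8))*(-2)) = -179144 / 520273035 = -0.00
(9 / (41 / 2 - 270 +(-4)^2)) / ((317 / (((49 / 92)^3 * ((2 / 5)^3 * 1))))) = -1058841 / 900595256500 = -0.00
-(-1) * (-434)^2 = 188356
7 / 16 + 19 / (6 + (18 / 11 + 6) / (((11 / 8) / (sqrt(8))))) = -425501 / 4114128 + 257488 * sqrt(2) / 257133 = 1.31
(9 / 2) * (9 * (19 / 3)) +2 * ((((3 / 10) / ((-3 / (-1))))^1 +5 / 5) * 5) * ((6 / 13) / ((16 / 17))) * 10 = 16143 / 52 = 310.44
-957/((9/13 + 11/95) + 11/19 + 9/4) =-1575860/5989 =-263.13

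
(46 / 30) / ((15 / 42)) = 322 / 75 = 4.29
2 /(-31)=-2 /31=-0.06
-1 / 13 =-0.08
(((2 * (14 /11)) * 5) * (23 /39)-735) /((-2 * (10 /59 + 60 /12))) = 3682721 /52338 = 70.36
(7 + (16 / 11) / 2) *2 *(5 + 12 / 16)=1955 / 22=88.86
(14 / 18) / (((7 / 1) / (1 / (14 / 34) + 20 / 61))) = 1177 / 3843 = 0.31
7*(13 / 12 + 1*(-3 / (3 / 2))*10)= -132.42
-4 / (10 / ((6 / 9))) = -0.27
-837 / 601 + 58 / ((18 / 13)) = 219044 / 5409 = 40.50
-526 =-526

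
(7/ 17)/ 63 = 1/ 153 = 0.01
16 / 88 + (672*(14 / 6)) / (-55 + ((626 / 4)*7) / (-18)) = -612586 / 45881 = -13.35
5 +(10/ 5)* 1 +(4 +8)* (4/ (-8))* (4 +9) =-71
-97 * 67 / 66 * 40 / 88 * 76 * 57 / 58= -11730695 / 3509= -3343.03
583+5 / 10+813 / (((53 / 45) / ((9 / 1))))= 720381 / 106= 6796.05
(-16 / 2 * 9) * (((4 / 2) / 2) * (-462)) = 33264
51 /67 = 0.76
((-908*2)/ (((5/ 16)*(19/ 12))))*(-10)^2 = -6973440/ 19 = -367023.16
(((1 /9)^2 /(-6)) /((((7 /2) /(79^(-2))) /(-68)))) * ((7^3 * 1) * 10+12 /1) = 234056 /10615941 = 0.02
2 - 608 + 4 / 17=-10298 / 17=-605.76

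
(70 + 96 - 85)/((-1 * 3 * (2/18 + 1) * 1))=-243/10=-24.30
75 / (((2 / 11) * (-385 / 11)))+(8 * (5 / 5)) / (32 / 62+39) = -11.58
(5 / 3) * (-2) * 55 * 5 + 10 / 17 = -916.08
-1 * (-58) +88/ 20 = 62.40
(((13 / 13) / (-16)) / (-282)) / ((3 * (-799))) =-1 / 10815264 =-0.00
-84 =-84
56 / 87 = 0.64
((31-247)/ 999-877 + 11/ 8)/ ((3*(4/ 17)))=-4407233/ 3552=-1240.78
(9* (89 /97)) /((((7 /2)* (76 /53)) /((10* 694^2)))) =102234465540 /12901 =7924538.06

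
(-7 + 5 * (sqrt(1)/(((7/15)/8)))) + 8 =86.71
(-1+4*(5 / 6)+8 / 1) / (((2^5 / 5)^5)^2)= 302734375 / 3377699720527872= 0.00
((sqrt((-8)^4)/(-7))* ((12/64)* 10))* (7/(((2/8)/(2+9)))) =-5280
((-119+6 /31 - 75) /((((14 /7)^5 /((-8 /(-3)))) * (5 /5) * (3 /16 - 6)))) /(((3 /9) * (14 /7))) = 12016 /2883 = 4.17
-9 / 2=-4.50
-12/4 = -3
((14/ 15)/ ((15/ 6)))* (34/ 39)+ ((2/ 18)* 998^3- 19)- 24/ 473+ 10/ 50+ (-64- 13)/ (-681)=3854068248355153/ 34895575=110445758.48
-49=-49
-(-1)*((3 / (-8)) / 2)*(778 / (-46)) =1167 / 368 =3.17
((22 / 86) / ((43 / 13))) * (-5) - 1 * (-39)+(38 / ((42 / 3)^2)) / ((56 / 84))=14099009 / 362404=38.90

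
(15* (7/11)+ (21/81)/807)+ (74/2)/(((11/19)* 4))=24469355/958716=25.52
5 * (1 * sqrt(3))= 5 * sqrt(3)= 8.66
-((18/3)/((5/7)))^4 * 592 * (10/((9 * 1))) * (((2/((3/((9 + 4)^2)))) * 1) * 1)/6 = -7686887936/125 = -61495103.49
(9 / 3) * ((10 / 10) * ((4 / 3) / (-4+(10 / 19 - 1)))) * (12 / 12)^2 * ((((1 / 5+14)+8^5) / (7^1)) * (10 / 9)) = -8304824 / 1785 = -4652.56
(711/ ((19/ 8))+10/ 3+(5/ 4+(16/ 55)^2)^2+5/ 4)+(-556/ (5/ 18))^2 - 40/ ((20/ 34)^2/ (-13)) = 4008211.09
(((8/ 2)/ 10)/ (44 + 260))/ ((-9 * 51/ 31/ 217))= -6727/ 348840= -0.02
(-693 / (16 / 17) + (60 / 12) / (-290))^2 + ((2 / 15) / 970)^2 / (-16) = 6177982042414342169 / 11394675360000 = 542181.49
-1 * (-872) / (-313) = -872 / 313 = -2.79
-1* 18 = -18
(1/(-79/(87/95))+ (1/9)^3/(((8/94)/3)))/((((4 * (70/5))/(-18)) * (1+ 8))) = -268171/204256080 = -0.00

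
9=9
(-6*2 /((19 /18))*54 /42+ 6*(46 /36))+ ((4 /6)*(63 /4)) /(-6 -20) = -152575 /20748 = -7.35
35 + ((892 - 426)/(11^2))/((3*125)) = 1588591/45375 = 35.01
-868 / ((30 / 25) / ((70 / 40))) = -7595 / 6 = -1265.83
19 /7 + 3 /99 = 634 /231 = 2.74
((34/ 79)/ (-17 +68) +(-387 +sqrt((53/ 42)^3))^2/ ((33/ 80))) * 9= 3243792.56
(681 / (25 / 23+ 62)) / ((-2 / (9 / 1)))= -140967 / 2902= -48.58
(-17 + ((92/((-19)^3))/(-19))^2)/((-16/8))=288720563233/33967126082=8.50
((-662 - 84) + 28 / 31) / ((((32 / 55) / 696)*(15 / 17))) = -62630227 / 62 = -1010164.95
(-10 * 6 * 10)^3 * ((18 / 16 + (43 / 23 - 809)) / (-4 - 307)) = -559797986.86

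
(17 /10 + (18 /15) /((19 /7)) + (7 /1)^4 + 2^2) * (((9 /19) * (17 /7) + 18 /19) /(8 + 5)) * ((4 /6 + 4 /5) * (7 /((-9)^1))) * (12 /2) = -2658.58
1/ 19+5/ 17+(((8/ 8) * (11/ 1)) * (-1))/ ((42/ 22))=-36731/ 6783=-5.42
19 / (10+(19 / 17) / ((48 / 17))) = 912 / 499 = 1.83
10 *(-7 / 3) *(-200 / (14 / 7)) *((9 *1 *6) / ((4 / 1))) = 31500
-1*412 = -412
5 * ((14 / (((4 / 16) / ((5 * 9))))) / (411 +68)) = 12600 / 479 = 26.30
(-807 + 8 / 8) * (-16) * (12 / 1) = 154752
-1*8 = -8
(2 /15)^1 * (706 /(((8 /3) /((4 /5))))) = 706 /25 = 28.24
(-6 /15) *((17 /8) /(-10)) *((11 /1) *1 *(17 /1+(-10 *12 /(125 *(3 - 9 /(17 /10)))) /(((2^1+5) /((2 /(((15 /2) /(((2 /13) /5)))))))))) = 15.90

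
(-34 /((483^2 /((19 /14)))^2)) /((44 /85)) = -521645 /234675242430552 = -0.00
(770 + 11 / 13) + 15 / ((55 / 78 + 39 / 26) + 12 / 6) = 1651049 / 2132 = 774.41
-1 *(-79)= 79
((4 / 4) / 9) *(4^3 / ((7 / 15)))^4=94371840000 / 2401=39305222.82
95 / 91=1.04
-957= -957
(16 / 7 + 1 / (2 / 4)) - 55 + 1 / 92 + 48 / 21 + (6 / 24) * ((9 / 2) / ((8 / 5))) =-491651 / 10304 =-47.71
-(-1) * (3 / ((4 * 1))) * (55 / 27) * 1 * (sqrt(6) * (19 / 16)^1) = 1045 * sqrt(6) / 576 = 4.44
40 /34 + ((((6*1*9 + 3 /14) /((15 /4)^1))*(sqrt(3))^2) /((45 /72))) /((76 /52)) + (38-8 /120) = 14683517 /169575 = 86.59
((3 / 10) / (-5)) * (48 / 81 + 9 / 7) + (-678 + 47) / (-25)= 79151 / 3150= 25.13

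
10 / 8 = 5 / 4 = 1.25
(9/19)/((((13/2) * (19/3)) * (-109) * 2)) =-0.00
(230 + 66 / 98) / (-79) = -11303 / 3871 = -2.92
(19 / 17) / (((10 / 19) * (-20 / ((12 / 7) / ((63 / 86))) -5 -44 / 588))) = -2281881 / 14637085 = -0.16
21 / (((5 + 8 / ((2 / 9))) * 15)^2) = 7 / 126075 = 0.00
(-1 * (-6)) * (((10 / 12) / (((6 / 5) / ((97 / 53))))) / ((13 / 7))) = 16975 / 4134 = 4.11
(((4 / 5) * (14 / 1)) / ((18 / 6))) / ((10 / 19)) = 532 / 75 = 7.09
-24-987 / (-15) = 209 / 5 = 41.80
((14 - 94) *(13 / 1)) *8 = -8320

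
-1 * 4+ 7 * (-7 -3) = -74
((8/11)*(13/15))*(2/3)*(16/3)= 2.24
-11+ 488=477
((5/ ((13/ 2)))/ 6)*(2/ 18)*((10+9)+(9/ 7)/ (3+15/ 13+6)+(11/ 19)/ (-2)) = 183725/ 684684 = 0.27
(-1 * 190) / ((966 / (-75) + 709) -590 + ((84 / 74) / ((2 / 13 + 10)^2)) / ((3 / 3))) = -510378000 / 285089119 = -1.79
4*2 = 8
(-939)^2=881721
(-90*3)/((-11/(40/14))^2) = -108000/5929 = -18.22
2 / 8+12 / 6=9 / 4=2.25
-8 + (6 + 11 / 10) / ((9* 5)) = -7.84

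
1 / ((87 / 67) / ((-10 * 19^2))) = -241870 / 87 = -2780.11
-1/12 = -0.08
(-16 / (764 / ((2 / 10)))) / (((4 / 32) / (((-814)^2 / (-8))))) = 2650384 / 955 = 2775.27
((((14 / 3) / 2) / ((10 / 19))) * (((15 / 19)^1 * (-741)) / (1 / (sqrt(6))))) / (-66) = 1729 * sqrt(6) / 44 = 96.25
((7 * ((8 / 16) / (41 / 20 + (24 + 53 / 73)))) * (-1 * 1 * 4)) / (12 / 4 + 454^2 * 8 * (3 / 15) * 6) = -14600 / 55252834317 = -0.00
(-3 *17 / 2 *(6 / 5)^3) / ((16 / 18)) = -12393 / 250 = -49.57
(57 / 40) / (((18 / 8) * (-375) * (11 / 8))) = -76 / 61875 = -0.00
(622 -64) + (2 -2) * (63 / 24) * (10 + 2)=558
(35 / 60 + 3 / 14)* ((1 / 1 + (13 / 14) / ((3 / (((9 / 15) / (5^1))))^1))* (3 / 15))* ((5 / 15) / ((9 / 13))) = 0.08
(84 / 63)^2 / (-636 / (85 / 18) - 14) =-680 / 56871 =-0.01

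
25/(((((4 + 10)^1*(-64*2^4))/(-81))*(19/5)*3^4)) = 125/272384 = 0.00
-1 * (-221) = 221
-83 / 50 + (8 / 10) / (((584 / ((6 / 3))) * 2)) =-3027 / 1825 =-1.66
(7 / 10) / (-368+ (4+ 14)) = -1 / 500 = -0.00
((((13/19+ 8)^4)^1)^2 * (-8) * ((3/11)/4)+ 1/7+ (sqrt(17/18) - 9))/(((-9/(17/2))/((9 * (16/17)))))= 16781020346041018336/118884941287 - 4 * sqrt(34)/3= 141153448.37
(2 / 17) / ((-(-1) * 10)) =0.01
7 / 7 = 1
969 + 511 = 1480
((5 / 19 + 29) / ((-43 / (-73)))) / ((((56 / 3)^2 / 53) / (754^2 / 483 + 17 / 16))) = 14688901237191 / 1650000128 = 8902.36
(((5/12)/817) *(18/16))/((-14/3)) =-45/366016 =-0.00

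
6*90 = 540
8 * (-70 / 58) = -9.66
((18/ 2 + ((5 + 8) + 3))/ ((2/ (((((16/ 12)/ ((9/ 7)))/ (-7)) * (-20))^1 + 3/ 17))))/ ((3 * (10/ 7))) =50435/ 5508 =9.16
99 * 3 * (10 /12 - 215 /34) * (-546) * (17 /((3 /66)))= 332972640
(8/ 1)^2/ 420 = 16/ 105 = 0.15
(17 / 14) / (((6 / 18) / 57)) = 2907 / 14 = 207.64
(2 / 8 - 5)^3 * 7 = -48013 / 64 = -750.20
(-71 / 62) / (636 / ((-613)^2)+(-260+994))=-26679599 / 17100535084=-0.00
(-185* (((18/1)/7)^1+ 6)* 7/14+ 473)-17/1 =-2358/7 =-336.86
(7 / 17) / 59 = 7 / 1003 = 0.01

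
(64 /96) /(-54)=-1 /81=-0.01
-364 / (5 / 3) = -1092 / 5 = -218.40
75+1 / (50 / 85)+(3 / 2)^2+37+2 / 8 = 581 / 5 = 116.20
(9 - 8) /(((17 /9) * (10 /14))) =63 /85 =0.74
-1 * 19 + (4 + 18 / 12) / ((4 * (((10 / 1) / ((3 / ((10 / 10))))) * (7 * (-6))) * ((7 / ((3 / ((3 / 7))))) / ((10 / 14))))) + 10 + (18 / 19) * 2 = -211889 / 29792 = -7.11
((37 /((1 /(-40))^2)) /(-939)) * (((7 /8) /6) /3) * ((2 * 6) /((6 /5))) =-259000 /8451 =-30.65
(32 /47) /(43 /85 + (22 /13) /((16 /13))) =21760 /60113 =0.36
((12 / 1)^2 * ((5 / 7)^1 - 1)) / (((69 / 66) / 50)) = -316800 / 161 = -1967.70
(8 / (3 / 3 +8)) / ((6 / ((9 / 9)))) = 4 / 27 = 0.15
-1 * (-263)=263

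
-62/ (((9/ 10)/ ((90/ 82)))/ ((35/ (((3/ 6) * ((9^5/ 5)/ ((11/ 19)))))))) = -11935000/ 45999171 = -0.26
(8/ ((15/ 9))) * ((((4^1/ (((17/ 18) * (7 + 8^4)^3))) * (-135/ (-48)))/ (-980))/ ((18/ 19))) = -513/ 575373098055910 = -0.00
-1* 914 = -914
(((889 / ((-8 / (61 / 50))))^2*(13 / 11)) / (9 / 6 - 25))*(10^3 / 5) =-38230197733 / 206800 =-184865.56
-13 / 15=-0.87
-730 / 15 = -146 / 3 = -48.67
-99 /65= -1.52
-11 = -11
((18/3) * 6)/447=12/149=0.08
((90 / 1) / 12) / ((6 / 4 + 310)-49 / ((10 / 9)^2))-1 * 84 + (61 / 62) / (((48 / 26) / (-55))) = -4581790867 / 40445328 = -113.28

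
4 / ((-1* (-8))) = 0.50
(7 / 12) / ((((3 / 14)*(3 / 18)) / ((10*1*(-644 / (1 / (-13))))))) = 4102280 / 3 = 1367426.67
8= 8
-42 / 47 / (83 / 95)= -3990 / 3901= -1.02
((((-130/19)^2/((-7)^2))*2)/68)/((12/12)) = 8450/300713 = 0.03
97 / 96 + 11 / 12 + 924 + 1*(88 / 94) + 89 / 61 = 255503995 / 275232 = 928.32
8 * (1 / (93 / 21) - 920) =-228104 / 31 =-7358.19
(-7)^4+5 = 2406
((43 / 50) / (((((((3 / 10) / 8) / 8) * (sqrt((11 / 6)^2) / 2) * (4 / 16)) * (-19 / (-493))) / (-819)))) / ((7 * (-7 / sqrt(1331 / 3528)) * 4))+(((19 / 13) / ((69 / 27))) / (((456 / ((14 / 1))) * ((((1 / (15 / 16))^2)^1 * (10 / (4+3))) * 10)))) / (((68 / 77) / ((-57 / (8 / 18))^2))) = 26809289199 / 1332477952+52912704 * sqrt(22) / 4655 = 53335.39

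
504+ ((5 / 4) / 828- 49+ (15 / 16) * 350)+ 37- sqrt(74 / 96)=2716259 / 3312- sqrt(111) / 12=819.25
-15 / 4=-3.75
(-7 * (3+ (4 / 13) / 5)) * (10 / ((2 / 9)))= -12537 / 13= -964.38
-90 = -90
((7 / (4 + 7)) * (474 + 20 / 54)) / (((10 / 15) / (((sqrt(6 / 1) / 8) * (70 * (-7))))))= -2745715 * sqrt(6) / 99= -67935.36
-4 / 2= -2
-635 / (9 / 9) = -635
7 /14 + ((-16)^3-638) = -9467 /2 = -4733.50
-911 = -911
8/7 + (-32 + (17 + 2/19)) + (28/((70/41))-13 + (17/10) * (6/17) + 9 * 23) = 197.25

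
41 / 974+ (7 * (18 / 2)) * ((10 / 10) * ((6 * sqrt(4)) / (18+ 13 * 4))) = 52801 / 4870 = 10.84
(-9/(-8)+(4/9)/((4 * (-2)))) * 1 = 77/72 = 1.07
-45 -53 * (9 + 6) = -840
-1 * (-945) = 945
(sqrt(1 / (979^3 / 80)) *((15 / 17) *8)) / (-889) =-0.00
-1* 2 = -2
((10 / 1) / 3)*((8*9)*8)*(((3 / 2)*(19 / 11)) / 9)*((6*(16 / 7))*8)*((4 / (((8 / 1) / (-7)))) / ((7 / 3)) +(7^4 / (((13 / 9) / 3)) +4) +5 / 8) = 302895482880 / 1001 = 302592889.99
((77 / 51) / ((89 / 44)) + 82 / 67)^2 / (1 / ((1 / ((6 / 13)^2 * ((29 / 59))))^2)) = 8923851877485565969 / 25200605564084196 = 354.11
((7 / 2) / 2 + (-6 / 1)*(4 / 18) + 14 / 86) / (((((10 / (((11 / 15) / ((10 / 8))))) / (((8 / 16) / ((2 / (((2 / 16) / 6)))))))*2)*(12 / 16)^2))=3289 / 20898000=0.00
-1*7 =-7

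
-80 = -80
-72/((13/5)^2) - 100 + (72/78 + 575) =465.27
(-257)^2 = 66049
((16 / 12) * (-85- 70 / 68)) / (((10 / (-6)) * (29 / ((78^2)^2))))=43307615520 / 493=87845061.91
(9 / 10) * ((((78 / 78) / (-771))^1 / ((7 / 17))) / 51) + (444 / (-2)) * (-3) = 11981339 / 17990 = 666.00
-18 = -18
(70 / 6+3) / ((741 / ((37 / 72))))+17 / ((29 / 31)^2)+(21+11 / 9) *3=2897502605 / 33651774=86.10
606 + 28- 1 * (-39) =673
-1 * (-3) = 3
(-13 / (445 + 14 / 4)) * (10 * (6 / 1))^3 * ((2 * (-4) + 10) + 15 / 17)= -7056000 / 391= -18046.04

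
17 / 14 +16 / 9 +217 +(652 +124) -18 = 977.99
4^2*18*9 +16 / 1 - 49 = 2559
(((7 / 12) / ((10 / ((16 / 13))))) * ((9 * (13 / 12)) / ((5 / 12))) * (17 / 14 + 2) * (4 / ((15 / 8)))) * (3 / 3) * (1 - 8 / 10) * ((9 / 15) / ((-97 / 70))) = -12096 / 12125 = -1.00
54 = 54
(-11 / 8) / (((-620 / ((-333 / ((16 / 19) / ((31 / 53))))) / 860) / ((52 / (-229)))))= 100.17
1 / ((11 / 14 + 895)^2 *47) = 196 / 7392004007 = 0.00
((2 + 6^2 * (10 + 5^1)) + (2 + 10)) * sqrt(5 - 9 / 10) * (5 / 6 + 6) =11357 * sqrt(410) / 30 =7665.39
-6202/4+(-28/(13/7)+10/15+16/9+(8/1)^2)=-350797/234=-1499.13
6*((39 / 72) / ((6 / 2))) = 13 / 12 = 1.08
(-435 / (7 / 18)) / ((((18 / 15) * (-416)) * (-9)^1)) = -725 / 2912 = -0.25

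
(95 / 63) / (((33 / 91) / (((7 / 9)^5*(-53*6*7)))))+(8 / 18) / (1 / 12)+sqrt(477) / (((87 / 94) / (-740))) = -69560*sqrt(53) / 29 -15370252718 / 5845851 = -20091.48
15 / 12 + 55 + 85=565 / 4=141.25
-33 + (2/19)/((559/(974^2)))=1546859/10621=145.64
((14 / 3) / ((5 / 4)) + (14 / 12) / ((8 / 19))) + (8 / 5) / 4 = 1657 / 240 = 6.90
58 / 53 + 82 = 4404 / 53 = 83.09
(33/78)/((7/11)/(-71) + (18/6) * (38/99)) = 25773/69602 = 0.37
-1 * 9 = -9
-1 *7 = -7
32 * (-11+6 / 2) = -256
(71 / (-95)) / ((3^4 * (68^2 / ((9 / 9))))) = -71 / 35581680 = -0.00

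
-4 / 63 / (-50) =2 / 1575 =0.00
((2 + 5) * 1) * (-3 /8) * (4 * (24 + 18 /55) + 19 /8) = -921081 /3520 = -261.67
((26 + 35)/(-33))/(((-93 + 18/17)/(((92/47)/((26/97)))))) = 4627094/31514769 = 0.15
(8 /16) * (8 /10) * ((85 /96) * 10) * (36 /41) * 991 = 3081.77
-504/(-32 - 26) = 252/29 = 8.69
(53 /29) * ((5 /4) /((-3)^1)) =-0.76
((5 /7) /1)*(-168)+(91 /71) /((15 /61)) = -122249 /1065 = -114.79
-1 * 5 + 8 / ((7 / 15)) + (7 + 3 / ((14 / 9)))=21.07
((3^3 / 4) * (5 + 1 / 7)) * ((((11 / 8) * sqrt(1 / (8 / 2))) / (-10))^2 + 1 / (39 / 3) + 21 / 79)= 2219918481 / 184038400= 12.06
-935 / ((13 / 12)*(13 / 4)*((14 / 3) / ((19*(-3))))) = 3837240 / 1183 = 3243.65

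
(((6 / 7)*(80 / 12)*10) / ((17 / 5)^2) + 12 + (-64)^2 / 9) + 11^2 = 10797739 / 18207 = 593.05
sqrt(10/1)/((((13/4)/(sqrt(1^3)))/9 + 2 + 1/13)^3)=102503232 * sqrt(10)/1485446221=0.22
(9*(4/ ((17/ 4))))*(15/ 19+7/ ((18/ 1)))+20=9684/ 323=29.98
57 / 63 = 19 / 21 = 0.90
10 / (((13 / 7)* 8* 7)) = 5 / 52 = 0.10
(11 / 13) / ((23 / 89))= 979 / 299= 3.27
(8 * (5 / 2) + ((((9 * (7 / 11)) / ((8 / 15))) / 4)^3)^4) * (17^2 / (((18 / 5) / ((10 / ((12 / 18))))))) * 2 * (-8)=-3665063587153228186169343403248562837625 / 1356885587321249879321147867136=-2701085206.74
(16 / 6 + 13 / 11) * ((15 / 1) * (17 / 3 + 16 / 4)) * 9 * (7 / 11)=386715 / 121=3195.99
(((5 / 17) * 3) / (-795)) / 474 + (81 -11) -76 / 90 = 443018081 / 6406110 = 69.16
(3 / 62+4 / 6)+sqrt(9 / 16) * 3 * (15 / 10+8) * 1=16435 / 744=22.09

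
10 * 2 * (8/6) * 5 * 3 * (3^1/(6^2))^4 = 25/1296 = 0.02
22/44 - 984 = -1967/2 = -983.50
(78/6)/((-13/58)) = -58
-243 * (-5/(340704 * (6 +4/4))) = 135/264992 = 0.00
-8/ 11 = -0.73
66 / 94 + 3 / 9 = 1.04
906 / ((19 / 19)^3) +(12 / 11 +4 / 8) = 19967 / 22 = 907.59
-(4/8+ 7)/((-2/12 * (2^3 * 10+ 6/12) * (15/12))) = 72/161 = 0.45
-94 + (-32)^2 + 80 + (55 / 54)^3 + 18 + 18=164873719 / 157464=1047.06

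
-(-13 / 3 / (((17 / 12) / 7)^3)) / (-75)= -856128 / 122825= -6.97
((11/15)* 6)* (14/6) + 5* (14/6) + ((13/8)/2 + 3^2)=7619/240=31.75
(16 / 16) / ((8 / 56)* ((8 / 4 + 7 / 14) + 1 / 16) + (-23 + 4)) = -112 / 2087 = -0.05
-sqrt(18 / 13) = -3* sqrt(26) / 13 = -1.18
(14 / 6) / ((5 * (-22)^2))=7 / 7260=0.00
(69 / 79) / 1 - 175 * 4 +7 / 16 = -883143 / 1264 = -698.69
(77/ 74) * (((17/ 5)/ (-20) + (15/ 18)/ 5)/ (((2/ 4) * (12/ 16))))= -77/ 8325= -0.01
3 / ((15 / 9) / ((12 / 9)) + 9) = 12 / 41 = 0.29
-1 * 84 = -84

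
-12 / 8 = -3 / 2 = -1.50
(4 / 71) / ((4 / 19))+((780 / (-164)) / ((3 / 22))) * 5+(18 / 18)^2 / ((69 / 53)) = -34819816 / 200859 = -173.35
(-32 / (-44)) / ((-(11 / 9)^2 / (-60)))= 38880 / 1331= 29.21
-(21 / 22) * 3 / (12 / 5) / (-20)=21 / 352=0.06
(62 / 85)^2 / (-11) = -3844 / 79475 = -0.05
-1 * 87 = -87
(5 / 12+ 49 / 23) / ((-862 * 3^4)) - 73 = -73.00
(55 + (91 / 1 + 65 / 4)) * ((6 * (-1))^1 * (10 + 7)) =-33099 / 2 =-16549.50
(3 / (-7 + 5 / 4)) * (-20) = 240 / 23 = 10.43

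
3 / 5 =0.60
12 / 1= 12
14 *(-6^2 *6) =-3024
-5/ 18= -0.28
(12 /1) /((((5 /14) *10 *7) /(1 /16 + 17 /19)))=873 /1900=0.46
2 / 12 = 1 / 6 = 0.17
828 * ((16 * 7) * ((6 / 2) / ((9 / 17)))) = 525504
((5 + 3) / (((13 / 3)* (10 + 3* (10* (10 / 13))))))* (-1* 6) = -72 / 215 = -0.33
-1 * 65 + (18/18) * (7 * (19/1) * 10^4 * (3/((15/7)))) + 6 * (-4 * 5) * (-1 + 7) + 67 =1861282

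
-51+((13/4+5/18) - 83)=-4697/36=-130.47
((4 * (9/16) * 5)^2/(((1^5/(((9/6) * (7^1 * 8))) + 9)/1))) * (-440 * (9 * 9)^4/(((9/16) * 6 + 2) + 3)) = -1610894393262000/50719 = -31761162350.64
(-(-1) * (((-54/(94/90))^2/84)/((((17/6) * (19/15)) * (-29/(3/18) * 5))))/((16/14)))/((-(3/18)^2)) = 13286025/41383406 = 0.32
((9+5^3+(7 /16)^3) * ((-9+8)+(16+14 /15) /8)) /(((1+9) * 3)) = 4088541 /819200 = 4.99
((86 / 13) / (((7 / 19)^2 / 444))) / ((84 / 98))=2297404 / 91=25246.20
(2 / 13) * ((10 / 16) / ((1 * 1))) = 5 / 52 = 0.10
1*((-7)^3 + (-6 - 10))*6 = -2154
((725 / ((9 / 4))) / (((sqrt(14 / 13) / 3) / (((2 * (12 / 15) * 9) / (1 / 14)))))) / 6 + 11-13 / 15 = 152 / 15 + 2320 * sqrt(182) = 31308.64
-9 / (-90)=1 / 10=0.10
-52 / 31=-1.68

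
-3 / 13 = -0.23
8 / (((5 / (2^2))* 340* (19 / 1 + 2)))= 8 / 8925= 0.00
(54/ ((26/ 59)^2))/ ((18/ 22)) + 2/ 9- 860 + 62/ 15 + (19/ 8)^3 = -1956174457/ 3893760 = -502.39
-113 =-113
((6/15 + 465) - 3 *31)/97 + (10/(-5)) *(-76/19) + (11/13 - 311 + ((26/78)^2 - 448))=-42343321/56745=-746.20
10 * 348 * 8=27840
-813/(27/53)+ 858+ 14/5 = -33079/45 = -735.09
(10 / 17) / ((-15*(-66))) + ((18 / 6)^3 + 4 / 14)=321460 / 11781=27.29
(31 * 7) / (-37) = -5.86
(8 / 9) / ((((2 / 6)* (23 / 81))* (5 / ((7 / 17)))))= 1512 / 1955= 0.77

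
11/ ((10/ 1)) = 1.10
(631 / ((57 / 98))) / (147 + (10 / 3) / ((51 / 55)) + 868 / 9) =1051246 / 239381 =4.39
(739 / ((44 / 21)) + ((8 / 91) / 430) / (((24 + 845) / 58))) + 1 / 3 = 72028139419 / 204023820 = 353.04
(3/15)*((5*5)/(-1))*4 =-20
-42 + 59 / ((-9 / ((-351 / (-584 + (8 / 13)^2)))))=-4531413 / 98632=-45.94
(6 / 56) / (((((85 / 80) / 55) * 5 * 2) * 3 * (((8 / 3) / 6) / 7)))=99 / 34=2.91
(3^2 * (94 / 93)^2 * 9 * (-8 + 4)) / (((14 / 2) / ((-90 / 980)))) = 1431432 / 329623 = 4.34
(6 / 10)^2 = 9 / 25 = 0.36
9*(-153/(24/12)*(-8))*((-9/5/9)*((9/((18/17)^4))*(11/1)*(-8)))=694152.31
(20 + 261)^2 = 78961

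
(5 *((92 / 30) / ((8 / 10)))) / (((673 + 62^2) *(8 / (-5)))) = -575 / 216816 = -0.00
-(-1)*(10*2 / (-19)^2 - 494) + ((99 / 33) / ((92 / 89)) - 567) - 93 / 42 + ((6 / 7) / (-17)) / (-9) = -12571062347 / 11856684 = -1060.25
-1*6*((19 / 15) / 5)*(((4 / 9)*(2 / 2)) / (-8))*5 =19 / 45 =0.42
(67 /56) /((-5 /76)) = -1273 /70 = -18.19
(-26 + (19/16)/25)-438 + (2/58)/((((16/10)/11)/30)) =-5299349/11600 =-456.84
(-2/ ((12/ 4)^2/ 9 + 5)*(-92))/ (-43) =-92/ 129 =-0.71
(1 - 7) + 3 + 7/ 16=-41/ 16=-2.56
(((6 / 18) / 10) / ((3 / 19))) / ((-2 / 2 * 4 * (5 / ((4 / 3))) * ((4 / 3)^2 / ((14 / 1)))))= -133 / 1200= -0.11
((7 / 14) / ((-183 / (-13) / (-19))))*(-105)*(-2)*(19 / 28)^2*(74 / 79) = -16495895 / 269864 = -61.13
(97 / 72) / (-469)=-97 / 33768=-0.00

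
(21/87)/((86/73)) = 511/2494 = 0.20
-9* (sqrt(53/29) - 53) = 477 - 9* sqrt(1537)/29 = 464.83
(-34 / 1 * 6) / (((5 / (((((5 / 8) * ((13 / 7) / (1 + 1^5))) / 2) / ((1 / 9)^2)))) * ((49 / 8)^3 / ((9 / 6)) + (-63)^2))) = -5155488 / 22160887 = -0.23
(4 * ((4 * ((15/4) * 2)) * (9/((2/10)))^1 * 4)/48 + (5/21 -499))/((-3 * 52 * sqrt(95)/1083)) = 4864 * sqrt(95)/1365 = 34.73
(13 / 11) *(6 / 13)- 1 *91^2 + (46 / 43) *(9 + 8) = -3908053 / 473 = -8262.27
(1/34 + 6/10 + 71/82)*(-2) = -10422/3485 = -2.99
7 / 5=1.40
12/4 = 3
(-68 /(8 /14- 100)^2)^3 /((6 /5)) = -2890047685 /10656797515997184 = -0.00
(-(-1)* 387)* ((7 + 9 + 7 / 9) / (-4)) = -6493 / 4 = -1623.25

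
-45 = -45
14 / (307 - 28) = 14 / 279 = 0.05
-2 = -2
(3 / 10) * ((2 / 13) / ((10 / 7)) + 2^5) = 6261 / 650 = 9.63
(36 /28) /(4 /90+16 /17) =6885 /5278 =1.30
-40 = -40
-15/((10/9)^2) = -243/20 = -12.15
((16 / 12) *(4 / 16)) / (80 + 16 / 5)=5 / 1248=0.00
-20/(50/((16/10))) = -16/25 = -0.64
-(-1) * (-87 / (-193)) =87 / 193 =0.45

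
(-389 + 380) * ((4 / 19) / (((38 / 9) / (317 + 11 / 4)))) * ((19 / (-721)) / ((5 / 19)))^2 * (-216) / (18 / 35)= 224395434 / 371315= 604.33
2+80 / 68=54 / 17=3.18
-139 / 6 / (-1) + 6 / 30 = 701 / 30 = 23.37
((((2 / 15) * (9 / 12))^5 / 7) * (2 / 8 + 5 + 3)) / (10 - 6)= 33 / 11200000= 0.00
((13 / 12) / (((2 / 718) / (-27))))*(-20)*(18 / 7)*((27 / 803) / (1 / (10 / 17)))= 1020672900 / 95557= 10681.30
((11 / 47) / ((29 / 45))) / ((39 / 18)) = 2970 / 17719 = 0.17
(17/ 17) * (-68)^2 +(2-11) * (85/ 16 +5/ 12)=73159/ 16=4572.44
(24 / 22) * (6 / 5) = 72 / 55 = 1.31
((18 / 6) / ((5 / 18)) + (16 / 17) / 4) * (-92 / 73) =-86296 / 6205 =-13.91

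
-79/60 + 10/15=-13/20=-0.65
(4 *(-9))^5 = -60466176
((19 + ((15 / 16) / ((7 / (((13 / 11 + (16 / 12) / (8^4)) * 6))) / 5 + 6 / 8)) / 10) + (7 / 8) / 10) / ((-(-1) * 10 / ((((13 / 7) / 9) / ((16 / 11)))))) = 18459391379 / 67818329600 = 0.27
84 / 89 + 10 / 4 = 613 / 178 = 3.44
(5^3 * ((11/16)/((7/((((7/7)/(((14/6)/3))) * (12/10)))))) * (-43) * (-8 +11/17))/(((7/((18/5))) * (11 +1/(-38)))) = 454966875/1621018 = 280.67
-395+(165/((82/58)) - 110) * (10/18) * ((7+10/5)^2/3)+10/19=-228920/779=-293.86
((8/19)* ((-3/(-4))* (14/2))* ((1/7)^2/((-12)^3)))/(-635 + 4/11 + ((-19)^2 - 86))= 11/151530624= 0.00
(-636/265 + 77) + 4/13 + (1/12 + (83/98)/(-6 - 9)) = 2863999/38220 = 74.93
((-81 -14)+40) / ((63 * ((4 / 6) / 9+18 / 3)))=-165 / 1148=-0.14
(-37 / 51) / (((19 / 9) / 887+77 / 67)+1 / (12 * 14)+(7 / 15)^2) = -3078422200 / 5835986389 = -0.53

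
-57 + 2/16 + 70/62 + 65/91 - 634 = -1196159/1736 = -689.03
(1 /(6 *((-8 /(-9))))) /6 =1 /32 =0.03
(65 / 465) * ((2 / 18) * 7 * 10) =910 / 837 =1.09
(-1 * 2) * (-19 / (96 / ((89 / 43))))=1691 / 2064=0.82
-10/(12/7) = -35/6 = -5.83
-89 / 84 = -1.06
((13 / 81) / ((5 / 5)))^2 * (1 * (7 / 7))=169 / 6561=0.03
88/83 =1.06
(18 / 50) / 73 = 0.00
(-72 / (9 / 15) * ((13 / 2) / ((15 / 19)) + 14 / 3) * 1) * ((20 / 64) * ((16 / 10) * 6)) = -4644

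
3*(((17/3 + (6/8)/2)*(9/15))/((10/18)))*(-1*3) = -2349/40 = -58.72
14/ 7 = 2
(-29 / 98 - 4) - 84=-8653 / 98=-88.30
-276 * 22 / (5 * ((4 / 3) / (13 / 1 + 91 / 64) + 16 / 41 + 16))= -86168511 / 1169540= -73.68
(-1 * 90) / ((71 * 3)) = -30 / 71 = -0.42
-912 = -912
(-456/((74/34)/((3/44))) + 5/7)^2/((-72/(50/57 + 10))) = -231698273195/8327837826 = -27.82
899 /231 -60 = -12961 /231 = -56.11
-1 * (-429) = 429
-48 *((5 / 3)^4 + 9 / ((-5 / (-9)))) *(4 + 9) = -2014688 / 135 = -14923.61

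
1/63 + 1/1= 64/63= 1.02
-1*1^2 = -1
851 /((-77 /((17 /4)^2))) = -245939 /1232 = -199.63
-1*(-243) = 243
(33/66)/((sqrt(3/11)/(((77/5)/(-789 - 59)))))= -77 * sqrt(33)/25440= -0.02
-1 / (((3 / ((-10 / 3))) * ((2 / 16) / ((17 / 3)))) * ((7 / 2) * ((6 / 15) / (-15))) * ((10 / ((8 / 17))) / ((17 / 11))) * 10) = -2720 / 693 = -3.92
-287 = -287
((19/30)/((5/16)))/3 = 152/225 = 0.68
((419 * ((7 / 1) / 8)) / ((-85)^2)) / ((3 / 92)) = 1.56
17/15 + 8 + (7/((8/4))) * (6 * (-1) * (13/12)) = -817/60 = -13.62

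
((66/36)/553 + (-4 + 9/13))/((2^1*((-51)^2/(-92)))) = 3278213/56095767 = 0.06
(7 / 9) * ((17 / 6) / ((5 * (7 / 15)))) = 17 / 18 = 0.94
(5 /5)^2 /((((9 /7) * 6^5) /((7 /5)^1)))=49 /349920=0.00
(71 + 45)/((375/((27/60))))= 87/625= 0.14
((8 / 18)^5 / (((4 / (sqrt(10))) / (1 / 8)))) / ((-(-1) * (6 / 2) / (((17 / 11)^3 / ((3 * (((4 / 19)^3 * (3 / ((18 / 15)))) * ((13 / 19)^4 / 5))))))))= 4391591853707 * sqrt(10) / 20202565399731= 0.69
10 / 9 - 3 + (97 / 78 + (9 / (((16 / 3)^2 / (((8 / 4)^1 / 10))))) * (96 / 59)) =-149749 / 276120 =-0.54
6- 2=4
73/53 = 1.38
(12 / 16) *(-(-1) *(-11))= -33 / 4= -8.25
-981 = -981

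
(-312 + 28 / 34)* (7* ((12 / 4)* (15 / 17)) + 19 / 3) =-6707720 / 867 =-7736.70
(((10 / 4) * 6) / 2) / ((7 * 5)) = 3 / 14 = 0.21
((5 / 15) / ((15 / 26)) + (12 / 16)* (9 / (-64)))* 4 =5441 / 2880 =1.89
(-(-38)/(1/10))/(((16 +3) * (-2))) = -10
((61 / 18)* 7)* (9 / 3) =427 / 6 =71.17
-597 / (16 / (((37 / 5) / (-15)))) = 7363 / 400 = 18.41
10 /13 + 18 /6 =49 /13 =3.77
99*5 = 495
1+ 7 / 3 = 10 / 3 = 3.33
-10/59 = -0.17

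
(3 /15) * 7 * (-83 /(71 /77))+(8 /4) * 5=-41187 /355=-116.02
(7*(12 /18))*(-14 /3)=-196 /9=-21.78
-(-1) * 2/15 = 2/15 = 0.13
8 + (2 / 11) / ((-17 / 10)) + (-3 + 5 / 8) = 8255 / 1496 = 5.52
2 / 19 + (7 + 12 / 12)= 8.11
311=311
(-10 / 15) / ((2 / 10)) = -10 / 3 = -3.33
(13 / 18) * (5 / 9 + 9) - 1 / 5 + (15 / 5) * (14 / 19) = 68576 / 7695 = 8.91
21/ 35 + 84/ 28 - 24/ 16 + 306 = 3081/ 10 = 308.10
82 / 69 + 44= 3118 / 69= 45.19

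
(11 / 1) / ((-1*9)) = -11 / 9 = -1.22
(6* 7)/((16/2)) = 21/4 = 5.25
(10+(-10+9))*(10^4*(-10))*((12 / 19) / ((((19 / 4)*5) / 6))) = -143601.11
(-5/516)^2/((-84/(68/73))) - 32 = -13061454761/408170448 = -32.00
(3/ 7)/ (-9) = -1/ 21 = -0.05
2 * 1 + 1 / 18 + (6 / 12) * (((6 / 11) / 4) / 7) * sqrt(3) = 3 * sqrt(3) / 308 + 37 / 18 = 2.07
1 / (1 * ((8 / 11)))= 11 / 8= 1.38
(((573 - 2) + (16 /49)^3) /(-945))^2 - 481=-237637707173196776 /494424620106921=-480.63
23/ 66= 0.35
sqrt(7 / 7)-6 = -5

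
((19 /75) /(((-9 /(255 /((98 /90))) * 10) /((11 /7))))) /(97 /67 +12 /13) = -3094663 /7082950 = -0.44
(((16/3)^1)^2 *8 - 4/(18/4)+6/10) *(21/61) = 23863/305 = 78.24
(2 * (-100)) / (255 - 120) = -40 / 27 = -1.48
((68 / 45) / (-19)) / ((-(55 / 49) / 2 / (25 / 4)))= 1666 / 1881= 0.89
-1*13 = -13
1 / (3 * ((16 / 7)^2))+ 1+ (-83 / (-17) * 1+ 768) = 10104641 / 13056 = 773.95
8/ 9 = 0.89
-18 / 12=-3 / 2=-1.50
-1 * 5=-5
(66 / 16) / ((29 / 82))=11.66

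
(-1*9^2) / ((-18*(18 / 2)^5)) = 1 / 13122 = 0.00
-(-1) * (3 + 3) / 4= 1.50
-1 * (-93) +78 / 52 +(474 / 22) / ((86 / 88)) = 10023 / 86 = 116.55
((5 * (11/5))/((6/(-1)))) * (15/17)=-55/34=-1.62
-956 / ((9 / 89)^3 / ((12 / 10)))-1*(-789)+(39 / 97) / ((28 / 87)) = -1108593.07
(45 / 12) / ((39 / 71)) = 355 / 52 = 6.83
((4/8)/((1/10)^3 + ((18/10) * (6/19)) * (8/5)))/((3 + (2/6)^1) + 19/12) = 114000/1020641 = 0.11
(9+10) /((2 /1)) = 19 /2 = 9.50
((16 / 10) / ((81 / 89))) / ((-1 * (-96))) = 89 / 4860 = 0.02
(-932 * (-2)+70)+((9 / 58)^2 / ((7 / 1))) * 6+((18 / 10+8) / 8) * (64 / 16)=1938.92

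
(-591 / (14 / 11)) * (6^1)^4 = -601806.86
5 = 5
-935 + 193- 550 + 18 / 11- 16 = -14370 / 11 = -1306.36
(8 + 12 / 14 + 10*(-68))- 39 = -4971 / 7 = -710.14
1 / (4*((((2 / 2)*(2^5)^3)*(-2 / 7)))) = -7 / 262144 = -0.00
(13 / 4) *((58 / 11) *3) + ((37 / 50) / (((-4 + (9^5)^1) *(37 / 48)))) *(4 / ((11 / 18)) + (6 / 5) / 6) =1192500669 / 23196250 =51.41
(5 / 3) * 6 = 10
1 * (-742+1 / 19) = -14097 / 19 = -741.95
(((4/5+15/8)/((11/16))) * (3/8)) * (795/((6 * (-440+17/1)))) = -0.46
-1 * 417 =-417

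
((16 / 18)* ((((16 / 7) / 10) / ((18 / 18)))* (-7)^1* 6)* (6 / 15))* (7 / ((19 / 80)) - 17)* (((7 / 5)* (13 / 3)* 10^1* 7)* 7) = -180357632 / 1425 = -126566.76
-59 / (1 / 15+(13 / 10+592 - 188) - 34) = -1770 / 11141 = -0.16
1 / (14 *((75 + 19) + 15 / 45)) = 3 / 3962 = 0.00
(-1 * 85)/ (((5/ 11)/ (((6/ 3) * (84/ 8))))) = -3927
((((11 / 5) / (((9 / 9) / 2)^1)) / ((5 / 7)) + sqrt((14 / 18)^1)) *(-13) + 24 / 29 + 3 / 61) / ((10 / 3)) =-10508289 / 442250-13 *sqrt(7) / 10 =-27.20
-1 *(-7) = 7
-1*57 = -57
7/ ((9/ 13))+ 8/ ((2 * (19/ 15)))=2269/ 171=13.27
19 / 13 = 1.46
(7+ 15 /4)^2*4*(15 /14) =27735 /56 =495.27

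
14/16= 7/8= 0.88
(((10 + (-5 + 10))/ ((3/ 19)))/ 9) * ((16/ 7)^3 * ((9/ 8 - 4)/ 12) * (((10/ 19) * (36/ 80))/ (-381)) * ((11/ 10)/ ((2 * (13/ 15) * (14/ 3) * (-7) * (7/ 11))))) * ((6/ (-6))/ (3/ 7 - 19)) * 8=-89056/ 360728641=-0.00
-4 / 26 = -2 / 13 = -0.15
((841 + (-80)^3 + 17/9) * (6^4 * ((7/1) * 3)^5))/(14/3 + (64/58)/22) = -1294606622509055856/2257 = -573596199605252.93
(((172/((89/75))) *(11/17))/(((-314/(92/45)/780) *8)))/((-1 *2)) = 7071350/237541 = 29.77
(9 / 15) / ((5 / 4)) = 12 / 25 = 0.48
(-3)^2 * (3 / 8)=27 / 8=3.38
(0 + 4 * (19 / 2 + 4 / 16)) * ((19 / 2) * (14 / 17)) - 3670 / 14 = 5114 / 119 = 42.97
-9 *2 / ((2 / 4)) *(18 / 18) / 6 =-6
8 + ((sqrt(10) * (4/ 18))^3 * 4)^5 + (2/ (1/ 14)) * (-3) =-76 + 335544320000000 * sqrt(10)/ 205891132094649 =-70.85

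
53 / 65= 0.82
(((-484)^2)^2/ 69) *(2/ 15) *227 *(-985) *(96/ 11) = -14277784370364416/ 69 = -206924411164701.68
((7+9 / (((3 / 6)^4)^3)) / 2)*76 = 1401098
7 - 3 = 4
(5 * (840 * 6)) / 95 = 5040 / 19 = 265.26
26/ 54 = 13/ 27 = 0.48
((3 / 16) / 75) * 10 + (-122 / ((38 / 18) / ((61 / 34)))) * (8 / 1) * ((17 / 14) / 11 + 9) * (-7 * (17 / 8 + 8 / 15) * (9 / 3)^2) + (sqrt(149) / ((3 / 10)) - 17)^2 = 147383345671 / 116280 - 340 * sqrt(149) / 3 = 1266103.22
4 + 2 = 6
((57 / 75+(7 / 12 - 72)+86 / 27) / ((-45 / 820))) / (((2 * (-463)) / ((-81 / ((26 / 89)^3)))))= 5265479023117 / 1220653200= 4313.66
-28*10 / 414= -140 / 207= -0.68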